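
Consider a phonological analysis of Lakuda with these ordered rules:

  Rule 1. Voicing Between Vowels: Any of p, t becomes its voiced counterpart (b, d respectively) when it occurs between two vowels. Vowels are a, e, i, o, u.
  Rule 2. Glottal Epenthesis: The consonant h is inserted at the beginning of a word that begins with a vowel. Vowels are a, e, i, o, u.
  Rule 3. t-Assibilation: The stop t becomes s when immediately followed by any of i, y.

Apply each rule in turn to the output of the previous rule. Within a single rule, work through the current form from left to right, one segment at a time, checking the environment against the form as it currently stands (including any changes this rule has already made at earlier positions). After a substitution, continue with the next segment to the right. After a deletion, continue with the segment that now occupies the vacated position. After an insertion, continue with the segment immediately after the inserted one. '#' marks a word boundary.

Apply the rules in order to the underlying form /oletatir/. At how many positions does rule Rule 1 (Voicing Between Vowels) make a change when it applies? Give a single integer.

2

Rule 1 Voicing Between Vowels: [oletatir] → [oledadir]
Rule 2 Glottal Epenthesis: [oledadir] → [holedadir]
Rule 3 t-Assibilation: no change — [holedadir]
Rule Rule 1 changed 2 position(s).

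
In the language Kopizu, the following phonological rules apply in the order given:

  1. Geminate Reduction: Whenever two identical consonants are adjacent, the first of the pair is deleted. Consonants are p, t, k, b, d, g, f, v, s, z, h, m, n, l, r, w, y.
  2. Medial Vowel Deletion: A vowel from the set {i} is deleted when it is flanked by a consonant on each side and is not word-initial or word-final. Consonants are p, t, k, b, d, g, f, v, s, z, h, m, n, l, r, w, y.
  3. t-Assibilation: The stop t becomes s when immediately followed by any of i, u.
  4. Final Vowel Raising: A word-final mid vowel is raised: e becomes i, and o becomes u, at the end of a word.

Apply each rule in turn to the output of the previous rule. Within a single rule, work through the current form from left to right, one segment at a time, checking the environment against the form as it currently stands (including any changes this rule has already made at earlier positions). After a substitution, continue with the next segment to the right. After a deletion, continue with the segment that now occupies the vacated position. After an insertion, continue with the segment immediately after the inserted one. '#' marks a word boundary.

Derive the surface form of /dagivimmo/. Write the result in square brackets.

[dagvmu]

1 Geminate Reduction: [dagivimmo] → [dagivimo]
2 Medial Vowel Deletion: [dagivimo] → [dagvmo]
3 t-Assibilation: no change — [dagvmo]
4 Final Vowel Raising: [dagvmo] → [dagvmu]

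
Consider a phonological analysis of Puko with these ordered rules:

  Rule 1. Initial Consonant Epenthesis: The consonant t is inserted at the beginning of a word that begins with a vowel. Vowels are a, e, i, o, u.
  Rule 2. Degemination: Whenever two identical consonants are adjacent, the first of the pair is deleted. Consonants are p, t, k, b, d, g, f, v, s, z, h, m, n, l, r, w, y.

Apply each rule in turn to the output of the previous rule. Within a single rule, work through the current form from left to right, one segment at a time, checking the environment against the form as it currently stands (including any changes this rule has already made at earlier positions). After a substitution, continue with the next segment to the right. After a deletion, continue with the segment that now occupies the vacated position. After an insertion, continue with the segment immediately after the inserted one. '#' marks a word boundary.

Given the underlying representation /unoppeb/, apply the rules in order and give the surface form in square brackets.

Rule 1 Initial Consonant Epenthesis: [unoppeb] → [tunoppeb]
Rule 2 Degemination: [tunoppeb] → [tunopeb]

[tunopeb]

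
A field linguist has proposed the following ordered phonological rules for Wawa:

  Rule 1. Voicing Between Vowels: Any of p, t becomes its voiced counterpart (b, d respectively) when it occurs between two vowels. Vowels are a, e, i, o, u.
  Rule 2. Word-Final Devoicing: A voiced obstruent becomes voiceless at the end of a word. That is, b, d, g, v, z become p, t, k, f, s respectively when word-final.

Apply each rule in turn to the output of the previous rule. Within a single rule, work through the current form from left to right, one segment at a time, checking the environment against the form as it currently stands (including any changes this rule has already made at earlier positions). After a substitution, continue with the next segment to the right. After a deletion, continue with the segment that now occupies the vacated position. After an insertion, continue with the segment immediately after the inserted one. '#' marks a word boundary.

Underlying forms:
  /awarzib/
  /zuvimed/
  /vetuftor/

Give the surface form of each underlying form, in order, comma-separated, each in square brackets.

[awarzip], [zuvimet], [veduftor]

/awarzib/:
  Rule 1 Voicing Between Vowels: no change — [awarzib]
  Rule 2 Word-Final Devoicing: [awarzib] → [awarzip]
/zuvimed/:
  Rule 1 Voicing Between Vowels: no change — [zuvimed]
  Rule 2 Word-Final Devoicing: [zuvimed] → [zuvimet]
/vetuftor/:
  Rule 1 Voicing Between Vowels: [vetuftor] → [veduftor]
  Rule 2 Word-Final Devoicing: no change — [veduftor]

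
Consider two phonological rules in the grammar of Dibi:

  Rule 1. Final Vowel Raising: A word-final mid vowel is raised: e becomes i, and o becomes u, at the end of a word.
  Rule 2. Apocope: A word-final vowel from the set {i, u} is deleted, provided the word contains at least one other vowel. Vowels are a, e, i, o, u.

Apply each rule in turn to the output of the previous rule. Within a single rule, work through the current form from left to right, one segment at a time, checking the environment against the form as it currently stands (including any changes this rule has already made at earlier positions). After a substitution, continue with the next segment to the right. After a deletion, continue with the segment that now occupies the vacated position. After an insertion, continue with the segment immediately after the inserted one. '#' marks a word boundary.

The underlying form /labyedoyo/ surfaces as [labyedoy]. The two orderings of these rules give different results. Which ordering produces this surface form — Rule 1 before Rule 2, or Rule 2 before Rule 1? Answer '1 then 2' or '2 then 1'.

Order 1 then 2:
  1 Final Vowel Raising: [labyedoyo] → [labyedoyu]
  2 Apocope: [labyedoyu] → [labyedoy]
  result: [labyedoy]
Order 2 then 1:
  2 Apocope: no change — [labyedoyo]
  1 Final Vowel Raising: [labyedoyo] → [labyedoyu]
  result: [labyedoyu]

1 then 2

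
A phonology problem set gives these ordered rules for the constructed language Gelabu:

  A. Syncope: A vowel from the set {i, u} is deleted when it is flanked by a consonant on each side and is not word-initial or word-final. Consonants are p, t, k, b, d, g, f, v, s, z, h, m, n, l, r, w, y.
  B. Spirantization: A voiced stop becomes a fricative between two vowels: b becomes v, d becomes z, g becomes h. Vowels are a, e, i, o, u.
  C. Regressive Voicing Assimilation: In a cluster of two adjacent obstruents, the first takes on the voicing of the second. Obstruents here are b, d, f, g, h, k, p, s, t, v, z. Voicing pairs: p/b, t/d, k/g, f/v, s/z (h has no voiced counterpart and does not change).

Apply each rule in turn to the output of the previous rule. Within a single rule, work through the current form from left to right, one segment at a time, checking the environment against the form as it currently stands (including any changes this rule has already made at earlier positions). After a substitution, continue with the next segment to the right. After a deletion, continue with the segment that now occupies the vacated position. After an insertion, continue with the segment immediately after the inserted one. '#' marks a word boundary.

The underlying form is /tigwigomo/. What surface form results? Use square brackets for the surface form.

A Syncope: [tigwigomo] → [tgwgomo]
B Spirantization: no change — [tgwgomo]
C Regressive Voicing Assimilation: [tgwgomo] → [dgwgomo]

[dgwgomo]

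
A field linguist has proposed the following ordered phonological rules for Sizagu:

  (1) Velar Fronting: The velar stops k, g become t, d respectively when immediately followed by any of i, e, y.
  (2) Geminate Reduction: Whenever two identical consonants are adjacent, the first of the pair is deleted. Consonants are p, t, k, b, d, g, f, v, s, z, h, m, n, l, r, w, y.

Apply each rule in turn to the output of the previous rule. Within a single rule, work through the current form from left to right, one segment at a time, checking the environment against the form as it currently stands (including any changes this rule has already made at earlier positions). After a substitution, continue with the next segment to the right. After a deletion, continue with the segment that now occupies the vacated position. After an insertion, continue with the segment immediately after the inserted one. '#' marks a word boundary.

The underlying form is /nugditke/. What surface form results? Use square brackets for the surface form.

(1) Velar Fronting: [nugditke] → [nugditte]
(2) Geminate Reduction: [nugditte] → [nugdite]

[nugdite]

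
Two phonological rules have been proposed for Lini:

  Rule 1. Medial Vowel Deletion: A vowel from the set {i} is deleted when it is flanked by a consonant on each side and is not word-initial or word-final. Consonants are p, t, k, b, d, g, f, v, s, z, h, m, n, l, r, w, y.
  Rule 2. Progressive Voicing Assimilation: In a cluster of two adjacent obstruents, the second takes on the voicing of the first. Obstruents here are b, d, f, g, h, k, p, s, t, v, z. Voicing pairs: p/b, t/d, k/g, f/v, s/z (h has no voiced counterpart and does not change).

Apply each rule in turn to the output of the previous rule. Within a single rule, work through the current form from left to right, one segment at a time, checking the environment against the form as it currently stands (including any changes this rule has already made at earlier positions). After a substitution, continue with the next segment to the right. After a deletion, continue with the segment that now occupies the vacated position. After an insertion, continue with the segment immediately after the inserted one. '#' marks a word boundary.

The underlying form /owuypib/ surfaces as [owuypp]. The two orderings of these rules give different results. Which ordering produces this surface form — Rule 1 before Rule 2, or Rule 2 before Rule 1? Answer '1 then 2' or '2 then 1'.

Order 1 then 2:
  1 Medial Vowel Deletion: [owuypib] → [owuypb]
  2 Progressive Voicing Assimilation: [owuypb] → [owuypp]
  result: [owuypp]
Order 2 then 1:
  2 Progressive Voicing Assimilation: no change — [owuypib]
  1 Medial Vowel Deletion: [owuypib] → [owuypb]
  result: [owuypb]

1 then 2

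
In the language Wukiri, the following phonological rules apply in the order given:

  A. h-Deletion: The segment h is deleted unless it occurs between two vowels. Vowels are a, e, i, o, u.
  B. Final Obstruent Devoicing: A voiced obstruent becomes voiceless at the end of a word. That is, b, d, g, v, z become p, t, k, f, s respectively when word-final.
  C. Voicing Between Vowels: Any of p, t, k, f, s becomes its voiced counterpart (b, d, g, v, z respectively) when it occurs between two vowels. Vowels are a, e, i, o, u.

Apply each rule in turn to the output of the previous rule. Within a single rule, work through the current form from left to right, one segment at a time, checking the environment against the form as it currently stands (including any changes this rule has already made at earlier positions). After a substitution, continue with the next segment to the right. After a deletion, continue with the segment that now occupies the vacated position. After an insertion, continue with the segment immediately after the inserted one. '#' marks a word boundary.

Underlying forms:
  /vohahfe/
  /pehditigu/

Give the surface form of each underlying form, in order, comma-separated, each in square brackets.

[vohave], [pedidigu]

/vohahfe/:
  A h-Deletion: [vohahfe] → [vohafe]
  B Final Obstruent Devoicing: no change — [vohafe]
  C Voicing Between Vowels: [vohafe] → [vohave]
/pehditigu/:
  A h-Deletion: [pehditigu] → [peditigu]
  B Final Obstruent Devoicing: no change — [peditigu]
  C Voicing Between Vowels: [peditigu] → [pedidigu]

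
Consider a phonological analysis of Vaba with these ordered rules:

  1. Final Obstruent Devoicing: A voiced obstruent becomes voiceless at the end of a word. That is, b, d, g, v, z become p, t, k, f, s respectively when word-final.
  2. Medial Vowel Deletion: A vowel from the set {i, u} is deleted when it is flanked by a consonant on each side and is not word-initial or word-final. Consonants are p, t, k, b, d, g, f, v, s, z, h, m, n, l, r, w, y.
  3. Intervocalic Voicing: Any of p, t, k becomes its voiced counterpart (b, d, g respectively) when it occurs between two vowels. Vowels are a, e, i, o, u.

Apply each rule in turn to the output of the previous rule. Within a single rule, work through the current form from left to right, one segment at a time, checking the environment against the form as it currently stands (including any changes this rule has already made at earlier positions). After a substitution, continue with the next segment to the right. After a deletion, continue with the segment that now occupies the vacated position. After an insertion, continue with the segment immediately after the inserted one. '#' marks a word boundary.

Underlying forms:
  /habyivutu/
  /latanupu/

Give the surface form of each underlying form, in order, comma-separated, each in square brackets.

[habyvtu], [ladanpu]

/habyivutu/:
  1 Final Obstruent Devoicing: no change — [habyivutu]
  2 Medial Vowel Deletion: [habyivutu] → [habyvtu]
  3 Intervocalic Voicing: no change — [habyvtu]
/latanupu/:
  1 Final Obstruent Devoicing: no change — [latanupu]
  2 Medial Vowel Deletion: [latanupu] → [latanpu]
  3 Intervocalic Voicing: [latanpu] → [ladanpu]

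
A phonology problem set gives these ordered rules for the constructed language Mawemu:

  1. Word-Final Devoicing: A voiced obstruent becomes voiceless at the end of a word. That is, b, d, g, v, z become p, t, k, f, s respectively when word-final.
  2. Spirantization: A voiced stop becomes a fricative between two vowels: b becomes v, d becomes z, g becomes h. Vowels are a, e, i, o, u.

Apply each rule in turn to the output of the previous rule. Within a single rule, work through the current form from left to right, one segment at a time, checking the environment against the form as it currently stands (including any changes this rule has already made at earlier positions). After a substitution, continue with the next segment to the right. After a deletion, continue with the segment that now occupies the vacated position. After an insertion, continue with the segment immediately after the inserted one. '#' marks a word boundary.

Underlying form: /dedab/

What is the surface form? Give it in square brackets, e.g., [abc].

[dezap]

1 Word-Final Devoicing: [dedab] → [dedap]
2 Spirantization: [dedap] → [dezap]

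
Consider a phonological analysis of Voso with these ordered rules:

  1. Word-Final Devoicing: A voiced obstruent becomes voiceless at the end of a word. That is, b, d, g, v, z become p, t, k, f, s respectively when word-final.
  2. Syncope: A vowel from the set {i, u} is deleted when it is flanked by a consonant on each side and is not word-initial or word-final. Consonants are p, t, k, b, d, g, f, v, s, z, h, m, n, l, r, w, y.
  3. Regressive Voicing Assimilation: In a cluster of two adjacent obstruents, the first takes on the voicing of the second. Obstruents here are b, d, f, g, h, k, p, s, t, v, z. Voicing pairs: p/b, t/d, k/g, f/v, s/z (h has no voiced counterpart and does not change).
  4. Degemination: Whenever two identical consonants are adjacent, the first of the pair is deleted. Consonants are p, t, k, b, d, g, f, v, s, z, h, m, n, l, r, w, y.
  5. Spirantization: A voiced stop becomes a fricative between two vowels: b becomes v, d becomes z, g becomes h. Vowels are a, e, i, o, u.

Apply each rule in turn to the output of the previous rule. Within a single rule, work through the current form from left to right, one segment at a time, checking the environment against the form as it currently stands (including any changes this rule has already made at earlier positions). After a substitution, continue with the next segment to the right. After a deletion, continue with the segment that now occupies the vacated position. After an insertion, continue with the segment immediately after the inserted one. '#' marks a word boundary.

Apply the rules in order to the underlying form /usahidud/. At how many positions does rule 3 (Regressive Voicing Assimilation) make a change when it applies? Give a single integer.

1

1 Word-Final Devoicing: [usahidud] → [usahidut]
2 Syncope: [usahidut] → [usahdt]
3 Regressive Voicing Assimilation: [usahdt] → [usahtt]
4 Degemination: [usahtt] → [usaht]
5 Spirantization: no change — [usaht]
Rule 3 changed 1 position(s).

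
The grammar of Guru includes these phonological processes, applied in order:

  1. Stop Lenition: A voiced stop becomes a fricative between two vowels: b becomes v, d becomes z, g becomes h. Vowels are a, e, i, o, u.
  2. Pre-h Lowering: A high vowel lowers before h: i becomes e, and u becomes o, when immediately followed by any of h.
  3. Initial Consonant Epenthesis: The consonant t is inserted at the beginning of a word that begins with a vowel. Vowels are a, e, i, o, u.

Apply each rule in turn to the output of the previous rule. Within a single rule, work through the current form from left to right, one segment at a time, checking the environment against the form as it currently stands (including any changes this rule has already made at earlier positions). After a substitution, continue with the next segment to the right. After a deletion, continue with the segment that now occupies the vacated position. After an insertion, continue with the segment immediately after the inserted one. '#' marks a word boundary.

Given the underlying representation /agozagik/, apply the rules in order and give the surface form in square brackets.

[tahozahik]

1 Stop Lenition: [agozagik] → [ahozahik]
2 Pre-h Lowering: no change — [ahozahik]
3 Initial Consonant Epenthesis: [ahozahik] → [tahozahik]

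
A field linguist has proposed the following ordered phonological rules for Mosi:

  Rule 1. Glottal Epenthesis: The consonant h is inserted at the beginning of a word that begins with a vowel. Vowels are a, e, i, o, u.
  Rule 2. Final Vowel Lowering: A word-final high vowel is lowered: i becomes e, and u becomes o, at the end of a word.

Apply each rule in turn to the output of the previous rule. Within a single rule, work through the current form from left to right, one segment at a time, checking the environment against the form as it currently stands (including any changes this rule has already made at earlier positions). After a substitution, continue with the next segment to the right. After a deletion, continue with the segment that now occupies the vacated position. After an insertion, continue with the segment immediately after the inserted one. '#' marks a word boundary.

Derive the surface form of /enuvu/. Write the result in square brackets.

Rule 1 Glottal Epenthesis: [enuvu] → [henuvu]
Rule 2 Final Vowel Lowering: [henuvu] → [henuvo]

[henuvo]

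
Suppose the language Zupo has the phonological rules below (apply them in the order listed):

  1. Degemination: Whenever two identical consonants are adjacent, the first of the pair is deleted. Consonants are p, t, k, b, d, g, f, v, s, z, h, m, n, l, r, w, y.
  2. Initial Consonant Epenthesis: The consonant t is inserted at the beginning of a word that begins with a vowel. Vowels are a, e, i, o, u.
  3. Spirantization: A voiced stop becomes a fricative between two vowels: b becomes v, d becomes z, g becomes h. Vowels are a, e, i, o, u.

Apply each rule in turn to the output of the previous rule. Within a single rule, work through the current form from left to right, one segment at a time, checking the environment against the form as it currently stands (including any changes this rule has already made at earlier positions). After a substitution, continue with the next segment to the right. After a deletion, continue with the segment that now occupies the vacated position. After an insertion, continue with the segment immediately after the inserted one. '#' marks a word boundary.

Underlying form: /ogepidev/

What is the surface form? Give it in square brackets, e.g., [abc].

1 Degemination: no change — [ogepidev]
2 Initial Consonant Epenthesis: [ogepidev] → [togepidev]
3 Spirantization: [togepidev] → [tohepizev]

[tohepizev]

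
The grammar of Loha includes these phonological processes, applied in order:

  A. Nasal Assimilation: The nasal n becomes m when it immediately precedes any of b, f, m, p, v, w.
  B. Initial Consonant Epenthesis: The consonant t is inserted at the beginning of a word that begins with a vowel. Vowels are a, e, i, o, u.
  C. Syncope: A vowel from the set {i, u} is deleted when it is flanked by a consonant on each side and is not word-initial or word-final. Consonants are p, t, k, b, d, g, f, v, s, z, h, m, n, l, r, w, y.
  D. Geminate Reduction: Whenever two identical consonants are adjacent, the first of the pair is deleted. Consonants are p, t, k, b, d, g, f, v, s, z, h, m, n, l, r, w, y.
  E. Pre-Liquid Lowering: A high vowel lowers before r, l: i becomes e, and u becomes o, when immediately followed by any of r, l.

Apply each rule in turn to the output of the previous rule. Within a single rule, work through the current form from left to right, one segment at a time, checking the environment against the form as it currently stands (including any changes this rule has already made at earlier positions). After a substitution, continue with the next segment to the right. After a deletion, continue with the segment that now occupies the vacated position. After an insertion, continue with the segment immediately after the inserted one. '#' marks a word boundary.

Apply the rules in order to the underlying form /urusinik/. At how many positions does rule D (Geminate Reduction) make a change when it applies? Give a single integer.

A Nasal Assimilation: no change — [urusinik]
B Initial Consonant Epenthesis: [urusinik] → [turusinik]
C Syncope: [turusinik] → [trsnk]
D Geminate Reduction: no change — [trsnk]
E Pre-Liquid Lowering: no change — [trsnk]
Rule D changed 0 position(s).

0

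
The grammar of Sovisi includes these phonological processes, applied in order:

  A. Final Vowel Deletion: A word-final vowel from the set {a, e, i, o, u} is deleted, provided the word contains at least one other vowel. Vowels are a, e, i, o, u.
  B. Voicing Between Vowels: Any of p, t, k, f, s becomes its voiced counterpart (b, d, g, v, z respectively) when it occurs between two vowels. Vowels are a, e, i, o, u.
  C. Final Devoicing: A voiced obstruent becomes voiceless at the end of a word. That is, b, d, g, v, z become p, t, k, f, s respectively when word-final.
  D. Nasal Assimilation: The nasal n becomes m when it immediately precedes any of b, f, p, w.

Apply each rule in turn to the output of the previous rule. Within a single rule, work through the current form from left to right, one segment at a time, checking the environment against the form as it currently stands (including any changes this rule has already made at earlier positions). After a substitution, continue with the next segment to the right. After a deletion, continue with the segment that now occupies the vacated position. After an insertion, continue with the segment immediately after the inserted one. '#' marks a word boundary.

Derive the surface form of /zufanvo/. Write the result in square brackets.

[zuvamf]

A Final Vowel Deletion: [zufanvo] → [zufanv]
B Voicing Between Vowels: [zufanv] → [zuvanv]
C Final Devoicing: [zuvanv] → [zuvanf]
D Nasal Assimilation: [zuvanf] → [zuvamf]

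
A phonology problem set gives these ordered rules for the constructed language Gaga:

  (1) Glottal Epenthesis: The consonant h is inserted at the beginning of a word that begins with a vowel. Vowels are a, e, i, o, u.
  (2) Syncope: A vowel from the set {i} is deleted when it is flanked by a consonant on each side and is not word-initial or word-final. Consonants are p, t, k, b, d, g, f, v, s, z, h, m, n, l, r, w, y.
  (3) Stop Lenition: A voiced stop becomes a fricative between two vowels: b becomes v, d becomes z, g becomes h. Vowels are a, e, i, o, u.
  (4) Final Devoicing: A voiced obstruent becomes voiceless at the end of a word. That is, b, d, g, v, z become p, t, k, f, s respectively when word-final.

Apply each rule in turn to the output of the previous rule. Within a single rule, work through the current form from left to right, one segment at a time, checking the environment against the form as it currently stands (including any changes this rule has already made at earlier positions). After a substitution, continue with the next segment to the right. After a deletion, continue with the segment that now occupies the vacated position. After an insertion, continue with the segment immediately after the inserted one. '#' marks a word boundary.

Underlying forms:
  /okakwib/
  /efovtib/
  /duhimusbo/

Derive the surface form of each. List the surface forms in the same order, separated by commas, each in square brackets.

[hokakwp], [hefovtp], [duhmusbo]

/okakwib/:
  (1) Glottal Epenthesis: [okakwib] → [hokakwib]
  (2) Syncope: [hokakwib] → [hokakwb]
  (3) Stop Lenition: no change — [hokakwb]
  (4) Final Devoicing: [hokakwb] → [hokakwp]
/efovtib/:
  (1) Glottal Epenthesis: [efovtib] → [hefovtib]
  (2) Syncope: [hefovtib] → [hefovtb]
  (3) Stop Lenition: no change — [hefovtb]
  (4) Final Devoicing: [hefovtb] → [hefovtp]
/duhimusbo/:
  (1) Glottal Epenthesis: no change — [duhimusbo]
  (2) Syncope: [duhimusbo] → [duhmusbo]
  (3) Stop Lenition: no change — [duhmusbo]
  (4) Final Devoicing: no change — [duhmusbo]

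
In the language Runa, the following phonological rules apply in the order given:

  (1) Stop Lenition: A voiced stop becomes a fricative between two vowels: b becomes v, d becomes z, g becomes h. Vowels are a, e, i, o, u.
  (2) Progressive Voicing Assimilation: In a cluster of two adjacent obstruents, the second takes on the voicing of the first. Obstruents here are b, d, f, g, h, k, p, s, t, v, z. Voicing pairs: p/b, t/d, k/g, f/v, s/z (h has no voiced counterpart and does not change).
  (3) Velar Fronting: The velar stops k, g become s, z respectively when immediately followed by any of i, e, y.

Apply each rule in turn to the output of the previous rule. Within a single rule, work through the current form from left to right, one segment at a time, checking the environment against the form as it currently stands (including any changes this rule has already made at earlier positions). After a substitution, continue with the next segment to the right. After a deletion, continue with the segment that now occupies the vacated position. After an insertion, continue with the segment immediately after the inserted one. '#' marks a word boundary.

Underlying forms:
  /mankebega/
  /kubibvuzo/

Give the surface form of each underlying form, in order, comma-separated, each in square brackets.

/mankebega/:
  (1) Stop Lenition: [mankebega] → [mankeveha]
  (2) Progressive Voicing Assimilation: no change — [mankeveha]
  (3) Velar Fronting: [mankeveha] → [manseveha]
/kubibvuzo/:
  (1) Stop Lenition: [kubibvuzo] → [kuvibvuzo]
  (2) Progressive Voicing Assimilation: no change — [kuvibvuzo]
  (3) Velar Fronting: no change — [kuvibvuzo]

[manseveha], [kuvibvuzo]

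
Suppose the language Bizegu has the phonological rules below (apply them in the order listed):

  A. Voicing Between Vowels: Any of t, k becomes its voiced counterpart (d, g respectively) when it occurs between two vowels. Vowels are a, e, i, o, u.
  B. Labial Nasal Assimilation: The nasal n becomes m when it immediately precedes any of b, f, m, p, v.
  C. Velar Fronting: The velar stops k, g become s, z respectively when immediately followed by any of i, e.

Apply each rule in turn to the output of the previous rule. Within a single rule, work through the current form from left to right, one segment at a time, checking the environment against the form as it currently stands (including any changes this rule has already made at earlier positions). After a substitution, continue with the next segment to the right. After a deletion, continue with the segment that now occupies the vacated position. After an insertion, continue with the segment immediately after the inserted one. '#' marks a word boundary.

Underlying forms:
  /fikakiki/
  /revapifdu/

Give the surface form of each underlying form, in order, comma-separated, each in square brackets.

/fikakiki/:
  A Voicing Between Vowels: [fikakiki] → [figagigi]
  B Labial Nasal Assimilation: no change — [figagigi]
  C Velar Fronting: [figagigi] → [figazizi]
/revapifdu/:
  A Voicing Between Vowels: no change — [revapifdu]
  B Labial Nasal Assimilation: no change — [revapifdu]
  C Velar Fronting: no change — [revapifdu]

[figazizi], [revapifdu]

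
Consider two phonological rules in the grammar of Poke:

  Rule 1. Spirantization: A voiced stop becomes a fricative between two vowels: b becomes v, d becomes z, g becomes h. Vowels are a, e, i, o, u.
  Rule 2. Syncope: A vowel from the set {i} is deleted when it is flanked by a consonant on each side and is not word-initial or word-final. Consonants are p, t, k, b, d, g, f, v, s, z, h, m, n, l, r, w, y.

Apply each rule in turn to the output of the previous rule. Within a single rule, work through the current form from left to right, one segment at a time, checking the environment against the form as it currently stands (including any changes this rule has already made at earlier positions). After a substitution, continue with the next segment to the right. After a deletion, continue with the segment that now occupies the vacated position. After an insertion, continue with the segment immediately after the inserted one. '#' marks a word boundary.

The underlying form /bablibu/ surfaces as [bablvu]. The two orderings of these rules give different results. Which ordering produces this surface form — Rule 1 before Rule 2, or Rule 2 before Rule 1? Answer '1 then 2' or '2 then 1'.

1 then 2

Order 1 then 2:
  1 Spirantization: [bablibu] → [bablivu]
  2 Syncope: [bablivu] → [bablvu]
  result: [bablvu]
Order 2 then 1:
  2 Syncope: [bablibu] → [bablbu]
  1 Spirantization: no change — [bablbu]
  result: [bablbu]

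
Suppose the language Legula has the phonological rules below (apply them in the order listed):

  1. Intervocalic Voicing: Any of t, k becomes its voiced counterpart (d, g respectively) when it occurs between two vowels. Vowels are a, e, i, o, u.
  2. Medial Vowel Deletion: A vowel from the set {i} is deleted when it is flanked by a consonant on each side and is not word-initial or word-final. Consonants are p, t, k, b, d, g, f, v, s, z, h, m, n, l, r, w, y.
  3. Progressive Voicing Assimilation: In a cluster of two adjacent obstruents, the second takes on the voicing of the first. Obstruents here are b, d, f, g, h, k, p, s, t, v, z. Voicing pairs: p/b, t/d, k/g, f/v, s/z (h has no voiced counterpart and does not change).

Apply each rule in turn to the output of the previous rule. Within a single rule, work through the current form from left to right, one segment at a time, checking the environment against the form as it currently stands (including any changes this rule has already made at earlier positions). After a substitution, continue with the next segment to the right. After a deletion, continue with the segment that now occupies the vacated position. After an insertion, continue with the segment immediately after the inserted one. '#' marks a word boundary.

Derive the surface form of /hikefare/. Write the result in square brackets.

1 Intervocalic Voicing: [hikefare] → [higefare]
2 Medial Vowel Deletion: [higefare] → [hgefare]
3 Progressive Voicing Assimilation: [hgefare] → [hkefare]

[hkefare]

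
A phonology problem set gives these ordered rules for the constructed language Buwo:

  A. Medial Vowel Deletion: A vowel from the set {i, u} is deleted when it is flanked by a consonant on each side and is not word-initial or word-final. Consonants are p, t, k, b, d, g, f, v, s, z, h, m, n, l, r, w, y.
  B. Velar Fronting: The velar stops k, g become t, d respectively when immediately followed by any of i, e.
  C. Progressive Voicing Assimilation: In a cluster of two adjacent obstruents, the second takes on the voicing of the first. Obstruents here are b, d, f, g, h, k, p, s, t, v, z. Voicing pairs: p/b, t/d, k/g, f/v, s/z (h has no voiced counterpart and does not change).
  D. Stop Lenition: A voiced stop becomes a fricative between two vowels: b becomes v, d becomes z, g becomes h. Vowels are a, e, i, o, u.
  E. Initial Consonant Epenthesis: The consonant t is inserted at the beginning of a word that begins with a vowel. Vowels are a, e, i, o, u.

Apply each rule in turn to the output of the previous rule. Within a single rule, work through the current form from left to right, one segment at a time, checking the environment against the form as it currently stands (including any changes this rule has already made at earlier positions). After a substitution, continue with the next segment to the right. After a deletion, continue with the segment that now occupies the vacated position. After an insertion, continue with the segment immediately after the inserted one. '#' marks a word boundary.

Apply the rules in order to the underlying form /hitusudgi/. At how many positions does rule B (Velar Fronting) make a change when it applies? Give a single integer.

A Medial Vowel Deletion: [hitusudgi] → [htsdgi]
B Velar Fronting: [htsdgi] → [htsddi]
C Progressive Voicing Assimilation: [htsddi] → [htstti]
D Stop Lenition: no change — [htstti]
E Initial Consonant Epenthesis: no change — [htstti]
Rule B changed 1 position(s).

1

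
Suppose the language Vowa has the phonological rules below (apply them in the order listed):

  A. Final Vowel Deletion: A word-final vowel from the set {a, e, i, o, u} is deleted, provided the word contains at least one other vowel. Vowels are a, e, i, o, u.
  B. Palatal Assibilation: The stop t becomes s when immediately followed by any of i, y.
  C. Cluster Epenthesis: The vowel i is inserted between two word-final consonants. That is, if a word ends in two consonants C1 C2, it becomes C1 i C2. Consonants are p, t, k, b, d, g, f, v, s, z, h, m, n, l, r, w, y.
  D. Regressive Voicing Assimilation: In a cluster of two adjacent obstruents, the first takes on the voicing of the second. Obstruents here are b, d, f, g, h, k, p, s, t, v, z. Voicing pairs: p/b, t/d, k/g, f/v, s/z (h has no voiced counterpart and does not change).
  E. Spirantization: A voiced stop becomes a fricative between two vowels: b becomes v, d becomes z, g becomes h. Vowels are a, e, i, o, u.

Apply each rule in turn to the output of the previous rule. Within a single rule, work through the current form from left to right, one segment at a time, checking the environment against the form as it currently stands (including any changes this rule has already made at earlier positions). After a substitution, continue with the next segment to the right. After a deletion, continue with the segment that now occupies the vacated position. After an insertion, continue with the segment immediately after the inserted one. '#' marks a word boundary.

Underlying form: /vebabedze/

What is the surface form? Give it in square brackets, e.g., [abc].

A Final Vowel Deletion: [vebabedze] → [vebabedz]
B Palatal Assibilation: no change — [vebabedz]
C Cluster Epenthesis: [vebabedz] → [vebabediz]
D Regressive Voicing Assimilation: no change — [vebabediz]
E Spirantization: [vebabediz] → [vevaveziz]

[vevaveziz]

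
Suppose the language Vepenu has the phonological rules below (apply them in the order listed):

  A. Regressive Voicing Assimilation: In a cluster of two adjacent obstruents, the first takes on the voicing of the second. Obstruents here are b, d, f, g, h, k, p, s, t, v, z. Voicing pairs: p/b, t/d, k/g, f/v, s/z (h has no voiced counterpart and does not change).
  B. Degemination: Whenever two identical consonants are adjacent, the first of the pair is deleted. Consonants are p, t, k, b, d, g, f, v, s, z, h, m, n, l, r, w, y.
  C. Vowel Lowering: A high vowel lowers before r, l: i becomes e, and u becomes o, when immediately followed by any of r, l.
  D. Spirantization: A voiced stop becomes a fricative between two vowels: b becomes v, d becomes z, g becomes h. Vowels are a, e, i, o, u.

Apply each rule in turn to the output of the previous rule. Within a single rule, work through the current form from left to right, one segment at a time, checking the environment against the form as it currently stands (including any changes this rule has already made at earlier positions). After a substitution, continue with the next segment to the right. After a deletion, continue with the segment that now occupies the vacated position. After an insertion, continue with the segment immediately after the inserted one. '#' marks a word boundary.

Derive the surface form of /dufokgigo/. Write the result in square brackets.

[dufohiho]

A Regressive Voicing Assimilation: [dufokgigo] → [dufoggigo]
B Degemination: [dufoggigo] → [dufogigo]
C Vowel Lowering: no change — [dufogigo]
D Spirantization: [dufogigo] → [dufohiho]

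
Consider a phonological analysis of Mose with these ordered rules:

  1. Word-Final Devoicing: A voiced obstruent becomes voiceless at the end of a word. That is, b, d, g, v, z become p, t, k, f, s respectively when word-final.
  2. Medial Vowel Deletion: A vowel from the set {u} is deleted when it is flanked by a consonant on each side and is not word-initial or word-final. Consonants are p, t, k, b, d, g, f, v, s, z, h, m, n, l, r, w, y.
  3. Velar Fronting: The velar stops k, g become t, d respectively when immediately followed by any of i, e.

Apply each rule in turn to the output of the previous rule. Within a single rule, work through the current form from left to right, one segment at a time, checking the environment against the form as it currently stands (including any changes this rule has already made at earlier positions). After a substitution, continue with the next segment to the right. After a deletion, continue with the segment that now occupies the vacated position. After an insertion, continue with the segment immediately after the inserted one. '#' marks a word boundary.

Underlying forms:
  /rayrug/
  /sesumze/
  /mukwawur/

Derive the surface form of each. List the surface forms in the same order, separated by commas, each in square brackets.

[rayrk], [sesmze], [mkwawr]

/rayrug/:
  1 Word-Final Devoicing: [rayrug] → [rayruk]
  2 Medial Vowel Deletion: [rayruk] → [rayrk]
  3 Velar Fronting: no change — [rayrk]
/sesumze/:
  1 Word-Final Devoicing: no change — [sesumze]
  2 Medial Vowel Deletion: [sesumze] → [sesmze]
  3 Velar Fronting: no change — [sesmze]
/mukwawur/:
  1 Word-Final Devoicing: no change — [mukwawur]
  2 Medial Vowel Deletion: [mukwawur] → [mkwawr]
  3 Velar Fronting: no change — [mkwawr]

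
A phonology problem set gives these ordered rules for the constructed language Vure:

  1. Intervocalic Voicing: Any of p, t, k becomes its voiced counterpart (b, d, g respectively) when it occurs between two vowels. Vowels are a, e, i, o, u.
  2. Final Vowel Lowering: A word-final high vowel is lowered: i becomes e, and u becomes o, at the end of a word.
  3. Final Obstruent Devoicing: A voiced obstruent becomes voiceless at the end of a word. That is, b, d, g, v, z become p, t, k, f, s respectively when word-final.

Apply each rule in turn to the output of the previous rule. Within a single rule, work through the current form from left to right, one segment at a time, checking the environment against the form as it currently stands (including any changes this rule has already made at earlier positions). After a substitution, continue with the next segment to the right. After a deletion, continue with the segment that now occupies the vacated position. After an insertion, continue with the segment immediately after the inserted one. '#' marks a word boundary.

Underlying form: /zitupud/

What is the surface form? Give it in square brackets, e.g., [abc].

1 Intervocalic Voicing: [zitupud] → [zidubud]
2 Final Vowel Lowering: no change — [zidubud]
3 Final Obstruent Devoicing: [zidubud] → [zidubut]

[zidubut]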